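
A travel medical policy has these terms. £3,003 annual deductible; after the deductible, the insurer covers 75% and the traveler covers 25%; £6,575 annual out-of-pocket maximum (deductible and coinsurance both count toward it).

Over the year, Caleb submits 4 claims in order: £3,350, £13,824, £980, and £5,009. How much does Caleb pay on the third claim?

Claim 1 — £3,350: £3,003 finishes the deductible; £347 goes to coinsurance; coinsurance £347 × 25% = £86.75. Traveler owes £3,089.75 (running OOP £3,089.75).
Claim 2 — £13,824: 25% coinsurance on £13,824 = £3,456. Traveler pays £3,456; OOP now £6,545.75.
Claim 3 — £980: 25% coinsurance on £980 = £245. OOP would hit £6,790.75 > £6,575, so the cap limits the traveler to £6,575 − £6,545.75 = £29.25.

£29.25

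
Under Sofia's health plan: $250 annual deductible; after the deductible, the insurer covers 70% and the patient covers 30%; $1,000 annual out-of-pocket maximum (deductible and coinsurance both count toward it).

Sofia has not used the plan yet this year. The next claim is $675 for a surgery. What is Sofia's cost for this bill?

$377.50

Deductible not yet touched, so the first $250 of the bill goes to the deductible.
After the $250 deductible portion, $675 − $250 = $425 is subject to coinsurance.
30% of $425 = $127.50 falls to the patient.
So the patient owes $250 + $127.50 = $377.50 before any cap.
Cumulative spending $0 + $377.50 = $377.50 stays under the $1,000 maximum.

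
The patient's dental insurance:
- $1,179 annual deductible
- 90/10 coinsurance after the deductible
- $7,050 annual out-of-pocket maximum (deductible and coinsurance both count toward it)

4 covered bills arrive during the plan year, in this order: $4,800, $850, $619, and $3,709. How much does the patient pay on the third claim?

$61.90

Claim 1 ($4,800): deductible takes $1,179, $3,621 remains; 10% of $3,621 = $362.10. Cost to patient: $1,541.10. OOP to date $1,541.10.
Claim 2 ($850): deductible already satisfied, so patient's share is 10% × $850 = $85. Patient pays $85; OOP now $1,626.10.
Claim 3 ($619): deductible already satisfied, so patient's share is 10% × $619 = $61.90. Patient owes $61.90 (running OOP $1,688).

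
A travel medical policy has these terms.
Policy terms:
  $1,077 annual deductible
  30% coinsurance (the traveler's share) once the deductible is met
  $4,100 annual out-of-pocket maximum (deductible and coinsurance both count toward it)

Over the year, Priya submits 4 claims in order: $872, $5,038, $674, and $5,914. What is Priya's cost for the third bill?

$202.20

#1 ($872): fully absorbed by the deductible. Cost to traveler: $872. OOP to date $872.
#2 ($5,038): deductible takes $205, $4,833 remains; traveler's 30% is $1,449.90. Traveler owes $1,654.90 (running OOP $2,526.90).
#3 ($674): deductible already satisfied, so traveler's share is 30% × $674 = $202.20. Traveler owes $202.20 (running OOP $2,729.10).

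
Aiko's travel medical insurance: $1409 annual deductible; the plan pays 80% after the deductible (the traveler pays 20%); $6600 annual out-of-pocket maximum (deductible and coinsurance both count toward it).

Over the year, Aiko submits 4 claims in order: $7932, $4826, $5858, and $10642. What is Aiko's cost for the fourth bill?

$1749.60

#1 ($7932): $1409 to deductible, leaving $6523; 20% of $6523 = $1304.60. Cost to traveler: $2713.60. OOP to date $2713.60.
#2 ($4826): 20% coinsurance on $4826 = $965.20. Cost to traveler: $965.20. OOP to date $3678.80.
#3 ($5858): deductible met; 20% of $5858 = $1171.60. Traveler pays $1171.60; OOP now $4850.40.
#4 ($10642): deductible met; 20% of $10642 = $2128.40. OOP would hit $6978.80 > $6600, so the cap limits the traveler to $6600 − $4850.40 = $1749.60.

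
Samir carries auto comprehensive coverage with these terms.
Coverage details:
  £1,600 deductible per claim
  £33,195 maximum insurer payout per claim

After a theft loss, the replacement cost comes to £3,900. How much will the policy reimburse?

After the deductible, £3,900 − £1,600 = £2,300 remains.
£2,300 is within the £33,195 limit, so the insurer pays £2,300.

£2,300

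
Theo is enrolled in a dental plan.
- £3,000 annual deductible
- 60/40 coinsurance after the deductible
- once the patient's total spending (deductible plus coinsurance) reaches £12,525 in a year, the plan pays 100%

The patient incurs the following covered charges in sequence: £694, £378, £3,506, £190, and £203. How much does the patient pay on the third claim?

Claim 1 (£694): all of it applies to the deductible. Patient owes £694 (running OOP £694).
Claim 2 (£378): entire amount goes to the deductible. Patient owes £378 (running OOP £1,072).
Claim 3 (£3,506): £1,928 to deductible, leaving £1,578; 40% of £1,578 = £631.20. Patient owes £2,559.20 (running OOP £3,631.20).

£2,559.20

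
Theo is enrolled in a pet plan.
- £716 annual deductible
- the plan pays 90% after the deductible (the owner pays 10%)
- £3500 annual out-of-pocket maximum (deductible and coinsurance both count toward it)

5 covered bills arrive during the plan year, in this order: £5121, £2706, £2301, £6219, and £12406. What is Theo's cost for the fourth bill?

£621.90

Claim 1 (£5121): £716 finishes the deductible; £4405 goes to coinsurance; 10% of £4405 = £440.50. Cost to owner: £1156.50. OOP to date £1156.50.
Claim 2 (£2706): deductible already satisfied, so owner's share is 10% × £2706 = £270.60. Cost to owner: £270.60. OOP to date £1427.10.
Claim 3 (£2301): deductible already satisfied, so owner's share is 10% × £2301 = £230.10. Cost to owner: £230.10. OOP to date £1657.20.
Claim 4 (£6219): deductible already satisfied, so owner's share is 10% × £6219 = £621.90. Cost to owner: £621.90. OOP to date £2279.10.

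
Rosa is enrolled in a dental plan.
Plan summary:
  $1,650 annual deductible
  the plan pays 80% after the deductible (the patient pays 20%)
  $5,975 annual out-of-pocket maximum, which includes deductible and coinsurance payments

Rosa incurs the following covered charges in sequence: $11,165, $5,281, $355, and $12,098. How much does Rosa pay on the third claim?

$71

Claim 1 ($11,165): deductible takes $1,650, $9,515 remains; 20% of $9,515 = $1,903. Cost to patient: $3,553. OOP to date $3,553.
Claim 2 ($5,281): deductible already satisfied, so patient's share is 20% × $5,281 = $1,056.20. Cost to patient: $1,056.20. OOP to date $4,609.20.
Claim 3 ($355): 20% coinsurance on $355 = $71. Patient pays $71; OOP now $4,680.20.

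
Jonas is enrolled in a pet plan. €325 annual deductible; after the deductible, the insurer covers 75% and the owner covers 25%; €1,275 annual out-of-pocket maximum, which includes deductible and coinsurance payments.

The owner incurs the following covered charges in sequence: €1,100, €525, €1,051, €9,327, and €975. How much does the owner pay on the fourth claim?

€362.25

Claim 1 — €1,100: deductible takes €325, €775 remains; owner's 25% is €193.75. Owner owes €518.75 (running OOP €518.75).
Claim 2 — €525: deductible already satisfied, so owner's share is 25% × €525 = €131.25. Owner pays €131.25; OOP now €650.
Claim 3 — €1,051: deductible met; 25% of €1,051 = €262.75. Owner pays €262.75; OOP now €912.75.
Claim 4 — €9,327: deductible met; 25% of €9,327 = €2,331.75. That would push OOP to €3,244.50, over the €1,275 cap, so owner pays €1,275 − €912.75 = €362.25.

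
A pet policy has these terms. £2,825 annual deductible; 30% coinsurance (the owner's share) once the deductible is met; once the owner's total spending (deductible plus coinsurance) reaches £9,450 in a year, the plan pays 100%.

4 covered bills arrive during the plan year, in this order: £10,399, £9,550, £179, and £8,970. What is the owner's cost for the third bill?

£53.70

Bill 1, £10,399: £2,825 finishes the deductible; £7,574 goes to coinsurance; owner's 30% is £2,272.20. Owner pays £5,097.20; OOP now £5,097.20.
Bill 2, £9,550: deductible already satisfied, so owner's share is 30% × £9,550 = £2,865. Owner pays £2,865; OOP now £7,962.20.
Bill 3, £179: deductible already satisfied, so owner's share is 30% × £179 = £53.70. Owner pays £53.70; OOP now £8,015.90.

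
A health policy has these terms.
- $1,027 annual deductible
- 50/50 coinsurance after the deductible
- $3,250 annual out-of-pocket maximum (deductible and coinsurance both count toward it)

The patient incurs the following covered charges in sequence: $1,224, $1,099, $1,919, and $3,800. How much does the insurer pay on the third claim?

$959.50

#1 ($1,224): deductible takes $1,027, $197 remains; 50% of $197 = $98.50. Patient owes $1,125.50 (running OOP $1,125.50). Plan pays $1,224 − $1,125.50 = $98.50.
#2 ($1,099): deductible met; 50% of $1,099 = $549.50. Cost to patient: $549.50. OOP to date $1,675. Insurer: $1,099 − $549.50 = $549.50.
#3 ($1,919): deductible already satisfied, so patient's share is 50% × $1,919 = $959.50. Cost to patient: $959.50. OOP to date $2,634.50. Insurer: $1,919 − $959.50 = $959.50.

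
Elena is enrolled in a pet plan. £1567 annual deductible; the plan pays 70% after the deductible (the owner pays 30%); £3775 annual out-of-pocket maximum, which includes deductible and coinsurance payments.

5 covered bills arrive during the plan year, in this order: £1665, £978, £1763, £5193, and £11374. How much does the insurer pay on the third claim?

£1234.10

#1 (£1665): deductible takes £1567, £98 remains; coinsurance £98 × 30% = £29.40. Owner pays £1596.40; OOP now £1596.40. Plan pays £1665 − £1596.40 = £68.60.
#2 (£978): 30% coinsurance on £978 = £293.40. Owner pays £293.40; OOP now £1889.80. Insurer: £978 − £293.40 = £684.60.
#3 (£1763): deductible already satisfied, so owner's share is 30% × £1763 = £528.90. Cost to owner: £528.90. OOP to date £2418.70. Insurer: £1763 − £528.90 = £1234.10.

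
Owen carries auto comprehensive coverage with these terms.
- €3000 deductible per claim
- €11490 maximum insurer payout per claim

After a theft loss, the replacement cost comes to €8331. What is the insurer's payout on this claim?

€5331

Less the €3000 deductible: €8331 − €3000 = €5331.
€5331 ≤ €11490, so the limit doesn't bind; insurer pays €5331.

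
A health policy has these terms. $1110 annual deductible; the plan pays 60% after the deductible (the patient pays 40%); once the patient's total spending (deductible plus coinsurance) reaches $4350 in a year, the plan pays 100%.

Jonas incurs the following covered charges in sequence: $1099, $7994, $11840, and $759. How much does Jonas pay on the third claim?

Claim 1 — $1099: fully absorbed by the deductible. Patient pays $1099; OOP now $1099.
Claim 2 — $7994: $11 finishes the deductible; $7983 goes to coinsurance; patient's 40% is $3193.20. Cost to patient: $3204.20. OOP to date $4303.20.
Claim 3 — $11840: 40% coinsurance on $11840 = $4736. That would push OOP to $9039.20, over the $4350 cap, so patient pays $4350 − $4303.20 = $46.80.

$46.80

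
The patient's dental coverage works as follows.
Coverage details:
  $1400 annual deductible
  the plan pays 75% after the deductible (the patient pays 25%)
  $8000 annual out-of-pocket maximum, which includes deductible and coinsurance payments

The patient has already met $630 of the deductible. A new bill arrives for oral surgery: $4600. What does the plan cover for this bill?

$2872.50

$630 of the $1400 deductible is already met, leaving $770.
The remaining $3830 (= $4600 − $770) moves to coinsurance.
25% of $3830 = $957.50 falls to the patient.
So the patient owes $770 + $957.50 = $1727.50 before any cap.
Total out-of-pocket so far would be $630 + $1727.50 = $2357.50, below the $8000 cap — no reduction.
The plan picks up $4600 − $1727.50 = $2872.50.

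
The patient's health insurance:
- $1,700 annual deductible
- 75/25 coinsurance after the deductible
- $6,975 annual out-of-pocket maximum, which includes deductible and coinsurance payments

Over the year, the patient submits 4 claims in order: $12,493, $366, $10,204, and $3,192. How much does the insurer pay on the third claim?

Claim 1 ($12,493): $1,700 finishes the deductible; $10,793 goes to coinsurance; coinsurance $10,793 × 25% = $2,698.25. Patient pays $4,398.25; OOP now $4,398.25. Plan pays $12,493 − $4,398.25 = $8,094.75.
Claim 2 ($366): deductible met; 25% of $366 = $91.50. Patient pays $91.50; OOP now $4,489.75. Insurer: $366 − $91.50 = $274.50.
Claim 3 ($10,204): 25% coinsurance on $10,204 = $2,551. OOP would hit $7,040.75 > $6,975, so the cap limits the patient to $6,975 − $4,489.75 = $2,485.25. Plan pays $10,204 − $2,485.25 = $7,718.75.

$7,718.75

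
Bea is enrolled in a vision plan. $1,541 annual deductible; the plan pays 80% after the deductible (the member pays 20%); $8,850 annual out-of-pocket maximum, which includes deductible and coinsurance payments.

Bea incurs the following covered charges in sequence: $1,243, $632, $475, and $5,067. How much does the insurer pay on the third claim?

$380

Bill 1, $1,243: all of it applies to the deductible. Cost to member: $1,243. OOP to date $1,243. Insurer: $1,243 − $1,243 = $0.
Bill 2, $632: $298 finishes the deductible; $334 goes to coinsurance; member's 20% is $66.80. Member pays $364.80; OOP now $1,607.80. Plan pays $632 − $364.80 = $267.20.
Bill 3, $475: 20% coinsurance on $475 = $95. Member owes $95 (running OOP $1,702.80). Plan pays $475 − $95 = $380.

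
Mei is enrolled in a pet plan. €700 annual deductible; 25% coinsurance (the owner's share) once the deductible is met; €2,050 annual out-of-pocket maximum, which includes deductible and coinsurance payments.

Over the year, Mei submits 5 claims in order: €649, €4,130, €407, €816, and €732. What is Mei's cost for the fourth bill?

Claim 1 (€649): entire amount goes to the deductible. Owner pays €649; OOP now €649.
Claim 2 (€4,130): €51 finishes the deductible; €4,079 goes to coinsurance; 25% of €4,079 = €1,019.75. Owner owes €1,070.75 (running OOP €1,719.75).
Claim 3 (€407): deductible met; 25% of €407 = €101.75. Owner owes €101.75 (running OOP €1,821.50).
Claim 4 (€816): deductible already satisfied, so owner's share is 25% × €816 = €204. Cost to owner: €204. OOP to date €2,025.50.

€204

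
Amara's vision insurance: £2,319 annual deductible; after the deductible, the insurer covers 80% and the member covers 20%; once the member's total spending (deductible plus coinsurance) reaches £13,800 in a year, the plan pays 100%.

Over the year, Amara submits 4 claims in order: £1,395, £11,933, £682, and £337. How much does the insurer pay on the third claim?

Claim 1 — £1,395: all of it applies to the deductible. Member pays £1,395; OOP now £1,395. Insurer: £1,395 − £1,395 = £0.
Claim 2 — £11,933: £924 finishes the deductible; £11,009 goes to coinsurance; coinsurance £11,009 × 20% = £2,201.80. Member pays £3,125.80; OOP now £4,520.80. Plan pays £11,933 − £3,125.80 = £8,807.20.
Claim 3 — £682: 20% coinsurance on £682 = £136.40. Member owes £136.40 (running OOP £4,657.20). Plan pays £682 − £136.40 = £545.60.

£545.60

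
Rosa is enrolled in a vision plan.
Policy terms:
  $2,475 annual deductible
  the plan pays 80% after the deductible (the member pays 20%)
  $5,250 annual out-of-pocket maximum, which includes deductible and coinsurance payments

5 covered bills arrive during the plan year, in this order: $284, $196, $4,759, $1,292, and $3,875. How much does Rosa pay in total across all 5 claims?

Claim 1 — $284: all of it applies to the deductible. Cost to member: $284. OOP to date $284.
Claim 2 — $196: entire amount goes to the deductible. Cost to member: $196. OOP to date $480.
Claim 3 — $4,759: $1,995 finishes the deductible; $2,764 goes to coinsurance; coinsurance $2,764 × 20% = $552.80. Member pays $2,547.80; OOP now $3,027.80.
Claim 4 — $1,292: deductible met; 20% of $1,292 = $258.40. Member pays $258.40; OOP now $3,286.20.
Claim 5 — $3,875: deductible already satisfied, so member's share is 20% × $3,875 = $775. Member owes $775 (running OOP $4,061.20).
Total paid by the member: $284 + $196 + $2,547.80 + $258.40 + $775 = $4,061.20.

$4,061.20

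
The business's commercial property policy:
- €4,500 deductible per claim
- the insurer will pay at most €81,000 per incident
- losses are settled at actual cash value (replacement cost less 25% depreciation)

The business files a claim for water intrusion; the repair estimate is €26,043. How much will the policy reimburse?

€15,032.25

At 25% depreciation, ACV = €26,043 − €6,510.75 = €19,532.25.
After the deductible, €19,532.25 − €4,500 = €15,032.25 remains.
€15,032.25 is within the €81,000 limit, so the insurer pays €15,032.25.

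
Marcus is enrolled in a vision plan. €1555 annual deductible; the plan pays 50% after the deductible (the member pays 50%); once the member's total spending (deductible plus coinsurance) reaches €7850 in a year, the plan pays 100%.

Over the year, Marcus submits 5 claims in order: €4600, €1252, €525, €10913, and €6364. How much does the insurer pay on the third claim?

€262.50

Claim 1 (€4600): €1555 to deductible, leaving €3045; coinsurance €3045 × 50% = €1522.50. Cost to member: €3077.50. OOP to date €3077.50. Insurer: €4600 − €3077.50 = €1522.50.
Claim 2 (€1252): deductible already satisfied, so member's share is 50% × €1252 = €626. Member owes €626 (running OOP €3703.50). Insurer: €1252 − €626 = €626.
Claim 3 (€525): deductible met; 50% of €525 = €262.50. Member owes €262.50 (running OOP €3966). Insurer: €525 − €262.50 = €262.50.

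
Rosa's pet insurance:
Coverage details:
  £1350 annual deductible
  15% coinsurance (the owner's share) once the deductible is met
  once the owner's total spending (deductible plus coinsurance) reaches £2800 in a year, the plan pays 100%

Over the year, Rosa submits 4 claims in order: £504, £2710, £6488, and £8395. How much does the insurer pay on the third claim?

Claim 1 — £504: entire amount goes to the deductible. Cost to owner: £504. OOP to date £504. Plan pays £504 − £504 = £0.
Claim 2 — £2710: £846 to deductible, leaving £1864; coinsurance £1864 × 15% = £279.60. Cost to owner: £1125.60. OOP to date £1629.60. Plan pays £2710 − £1125.60 = £1584.40.
Claim 3 — £6488: deductible already satisfied, so owner's share is 15% × £6488 = £973.20. Owner owes £973.20 (running OOP £2602.80). Insurer: £6488 − £973.20 = £5514.80.

£5514.80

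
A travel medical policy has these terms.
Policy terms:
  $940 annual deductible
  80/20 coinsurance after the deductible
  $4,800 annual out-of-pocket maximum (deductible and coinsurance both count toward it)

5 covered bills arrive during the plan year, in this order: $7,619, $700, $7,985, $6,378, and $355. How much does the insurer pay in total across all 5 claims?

$18,237

Claim 1 — $7,619: $940 to deductible, leaving $6,679; 20% of $6,679 = $1,335.80. Cost to traveler: $2,275.80. OOP to date $2,275.80. Insurer: $7,619 − $2,275.80 = $5,343.20.
Claim 2 — $700: deductible already satisfied, so traveler's share is 20% × $700 = $140. Traveler owes $140 (running OOP $2,415.80). Plan pays $700 − $140 = $560.
Claim 3 — $7,985: deductible already satisfied, so traveler's share is 20% × $7,985 = $1,597. Cost to traveler: $1,597. OOP to date $4,012.80. Insurer: $7,985 − $1,597 = $6,388.
Claim 4 — $6,378: deductible met; 20% of $6,378 = $1,275.60. OOP would hit $5,288.40 > $4,800, so the cap limits the traveler to $4,800 − $4,012.80 = $787.20. Insurer: $6,378 − $787.20 = $5,590.80.
Claim 5 — $355: deductible already satisfied, so traveler's share is 20% × $355 = $71. Adding that to $4,800 gives $4,871, past the $4,800 cap; traveler pays only $4,800 − $4,800 = $0. Plan pays $355 − $0 = $355.
Insurer total: $5,343.20 + $560 + $6,388 + $5,590.80 + $355 = $18,237.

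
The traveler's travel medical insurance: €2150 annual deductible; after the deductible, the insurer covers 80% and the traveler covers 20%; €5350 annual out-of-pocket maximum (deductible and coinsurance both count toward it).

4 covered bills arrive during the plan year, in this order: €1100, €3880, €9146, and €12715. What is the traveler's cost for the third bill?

€1829.20

Claim 1 — €1100: fully absorbed by the deductible. Traveler pays €1100; OOP now €1100.
Claim 2 — €3880: €1050 finishes the deductible; €2830 goes to coinsurance; 20% of €2830 = €566. Cost to traveler: €1616. OOP to date €2716.
Claim 3 — €9146: deductible met; 20% of €9146 = €1829.20. Traveler owes €1829.20 (running OOP €4545.20).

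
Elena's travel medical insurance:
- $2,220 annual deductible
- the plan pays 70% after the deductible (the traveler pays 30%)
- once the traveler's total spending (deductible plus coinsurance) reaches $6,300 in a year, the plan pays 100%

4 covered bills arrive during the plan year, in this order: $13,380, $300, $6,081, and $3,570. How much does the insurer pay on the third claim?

$5,439

Bill 1, $13,380: deductible takes $2,220, $11,160 remains; 30% of $11,160 = $3,348. Traveler owes $5,568 (running OOP $5,568). Plan pays $13,380 − $5,568 = $7,812.
Bill 2, $300: deductible met; 30% of $300 = $90. Traveler owes $90 (running OOP $5,658). Plan pays $300 − $90 = $210.
Bill 3, $6,081: deductible already satisfied, so traveler's share is 30% × $6,081 = $1,824.30. Adding that to $5,658 gives $7,482.30, past the $6,300 cap; traveler pays only $6,300 − $5,658 = $642. Insurer: $6,081 − $642 = $5,439.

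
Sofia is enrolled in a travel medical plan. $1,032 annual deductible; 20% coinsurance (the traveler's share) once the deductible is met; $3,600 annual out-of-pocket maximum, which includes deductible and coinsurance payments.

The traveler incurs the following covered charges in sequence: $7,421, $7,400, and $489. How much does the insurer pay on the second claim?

$6,109.80

Claim 1 ($7,421): deductible takes $1,032, $6,389 remains; 20% of $6,389 = $1,277.80. Traveler owes $2,309.80 (running OOP $2,309.80). Insurer: $7,421 − $2,309.80 = $5,111.20.
Claim 2 ($7,400): deductible met; 20% of $7,400 = $1,480. Adding that to $2,309.80 gives $3,789.80, past the $3,600 cap; traveler pays only $3,600 − $2,309.80 = $1,290.20. Plan pays $7,400 − $1,290.20 = $6,109.80.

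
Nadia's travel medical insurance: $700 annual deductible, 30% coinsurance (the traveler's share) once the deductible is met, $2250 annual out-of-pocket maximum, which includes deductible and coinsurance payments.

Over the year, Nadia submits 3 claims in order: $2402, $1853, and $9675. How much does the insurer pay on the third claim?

Claim 1 ($2402): $700 to deductible, leaving $1702; 30% of $1702 = $510.60. Traveler owes $1210.60 (running OOP $1210.60). Insurer: $2402 − $1210.60 = $1191.40.
Claim 2 ($1853): deductible met; 30% of $1853 = $555.90. Traveler owes $555.90 (running OOP $1766.50). Insurer: $1853 − $555.90 = $1297.10.
Claim 3 ($9675): deductible met; 30% of $9675 = $2902.50. Adding that to $1766.50 gives $4669, past the $2250 cap; traveler pays only $2250 − $1766.50 = $483.50. Insurer: $9675 − $483.50 = $9191.50.

$9191.50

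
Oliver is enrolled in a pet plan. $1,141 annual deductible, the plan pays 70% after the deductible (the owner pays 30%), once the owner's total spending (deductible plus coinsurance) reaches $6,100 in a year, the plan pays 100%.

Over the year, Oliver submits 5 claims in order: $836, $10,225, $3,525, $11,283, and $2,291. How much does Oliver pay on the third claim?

#1 ($836): fully absorbed by the deductible. Cost to owner: $836. OOP to date $836.
#2 ($10,225): deductible takes $305, $9,920 remains; 30% of $9,920 = $2,976. Owner pays $3,281; OOP now $4,117.
#3 ($3,525): deductible met; 30% of $3,525 = $1,057.50. Owner pays $1,057.50; OOP now $5,174.50.

$1,057.50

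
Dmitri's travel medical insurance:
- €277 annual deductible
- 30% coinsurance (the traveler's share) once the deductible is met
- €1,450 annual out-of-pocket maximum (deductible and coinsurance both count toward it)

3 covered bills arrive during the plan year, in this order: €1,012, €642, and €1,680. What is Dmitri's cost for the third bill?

Bill 1, €1,012: deductible takes €277, €735 remains; traveler's 30% is €220.50. Traveler owes €497.50 (running OOP €497.50).
Bill 2, €642: deductible already satisfied, so traveler's share is 30% × €642 = €192.60. Cost to traveler: €192.60. OOP to date €690.10.
Bill 3, €1,680: 30% coinsurance on €1,680 = €504. Cost to traveler: €504. OOP to date €1,194.10.

€504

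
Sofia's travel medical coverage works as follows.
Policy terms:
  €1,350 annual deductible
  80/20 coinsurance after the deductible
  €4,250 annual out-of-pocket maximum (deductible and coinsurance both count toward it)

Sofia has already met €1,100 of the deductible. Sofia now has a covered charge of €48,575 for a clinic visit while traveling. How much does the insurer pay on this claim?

€45,425

Deductible still to meet: €1,350 − €1,100 = €250.
That leaves €48,575 − €250 = €48,325 for coinsurance.
Traveler's 20% share of €48,325 is €9,665.
Traveler responsibility before any cap: €250 + €9,665 = €9,915.
That would bring total out-of-pocket to €11,015, past the €4,250 cap. The traveler is capped at €4,250 − €1,100 = €3,150 on this claim.
The plan picks up €48,575 − €3,150 = €45,425.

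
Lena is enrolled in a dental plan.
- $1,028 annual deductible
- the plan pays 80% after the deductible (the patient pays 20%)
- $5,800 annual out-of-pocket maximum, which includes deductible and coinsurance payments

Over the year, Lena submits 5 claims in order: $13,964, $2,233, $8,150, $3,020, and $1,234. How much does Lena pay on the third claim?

$1,630

#1 ($13,964): $1,028 finishes the deductible; $12,936 goes to coinsurance; coinsurance $12,936 × 20% = $2,587.20. Cost to patient: $3,615.20. OOP to date $3,615.20.
#2 ($2,233): deductible met; 20% of $2,233 = $446.60. Patient pays $446.60; OOP now $4,061.80.
#3 ($8,150): 20% coinsurance on $8,150 = $1,630. Cost to patient: $1,630. OOP to date $5,691.80.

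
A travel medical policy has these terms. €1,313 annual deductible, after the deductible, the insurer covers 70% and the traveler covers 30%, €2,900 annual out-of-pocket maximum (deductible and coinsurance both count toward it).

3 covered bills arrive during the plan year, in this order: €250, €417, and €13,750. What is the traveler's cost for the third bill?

€2,233

Bill 1, €250: entire amount goes to the deductible. Traveler pays €250; OOP now €250.
Bill 2, €417: fully absorbed by the deductible. Cost to traveler: €417. OOP to date €667.
Bill 3, €13,750: €646 to deductible, leaving €13,104; coinsurance €13,104 × 30% = €3,931.20. Claim cost before the cap: €646 + €3,931.20 = €4,577.20. OOP would hit €5,244.20 > €2,900, so the cap limits the traveler to €2,900 − €667 = €2,233.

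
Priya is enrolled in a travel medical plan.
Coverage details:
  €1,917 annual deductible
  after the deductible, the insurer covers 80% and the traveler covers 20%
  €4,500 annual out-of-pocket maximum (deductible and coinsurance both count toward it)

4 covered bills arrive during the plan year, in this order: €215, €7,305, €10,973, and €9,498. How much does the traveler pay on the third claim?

€1,462.40

Claim 1 — €215: fully absorbed by the deductible. Cost to traveler: €215. OOP to date €215.
Claim 2 — €7,305: €1,702 finishes the deductible; €5,603 goes to coinsurance; traveler's 20% is €1,120.60. Traveler owes €2,822.60 (running OOP €3,037.60).
Claim 3 — €10,973: deductible met; 20% of €10,973 = €2,194.60. Adding that to €3,037.60 gives €5,232.20, past the €4,500 cap; traveler pays only €4,500 − €3,037.60 = €1,462.40.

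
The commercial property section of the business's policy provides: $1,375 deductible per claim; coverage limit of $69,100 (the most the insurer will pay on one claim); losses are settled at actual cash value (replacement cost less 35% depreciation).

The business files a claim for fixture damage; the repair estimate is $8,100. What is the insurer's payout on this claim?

Depreciate 35%: the covered value is $8,100 × 0.65 = $5,265.
After the deductible, $5,265 − $1,375 = $3,890 remains.
$3,890 is within the $69,100 limit, so the insurer pays $3,890.

$3,890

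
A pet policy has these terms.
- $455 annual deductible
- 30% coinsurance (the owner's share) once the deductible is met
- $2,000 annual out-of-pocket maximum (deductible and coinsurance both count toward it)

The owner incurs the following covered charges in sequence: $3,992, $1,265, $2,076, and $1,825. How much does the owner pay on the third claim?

Bill 1, $3,992: $455 to deductible, leaving $3,537; 30% of $3,537 = $1,061.10. Owner owes $1,516.10 (running OOP $1,516.10).
Bill 2, $1,265: deductible met; 30% of $1,265 = $379.50. Owner pays $379.50; OOP now $1,895.60.
Bill 3, $2,076: deductible already satisfied, so owner's share is 30% × $2,076 = $622.80. That would push OOP to $2,518.40, over the $2,000 cap, so owner pays $2,000 − $1,895.60 = $104.40.

$104.40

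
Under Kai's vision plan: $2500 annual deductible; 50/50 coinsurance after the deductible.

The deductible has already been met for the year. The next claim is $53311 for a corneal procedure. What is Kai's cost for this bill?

$26655.50

The deductible is already satisfied, so the full bill goes to coinsurance.
50% of $53311 = $26655.50 falls to the member.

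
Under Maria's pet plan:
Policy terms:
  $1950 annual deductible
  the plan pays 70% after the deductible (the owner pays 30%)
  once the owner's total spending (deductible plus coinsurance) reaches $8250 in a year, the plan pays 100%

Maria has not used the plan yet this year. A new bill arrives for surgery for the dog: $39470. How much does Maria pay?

$8250

Nothing has been paid toward the $1950 deductible, so the first $1950 of this charge is applied there.
After the $1950 deductible portion, $39470 − $1950 = $37520 is subject to coinsurance.
30% of $37520 = $11256 falls to the owner.
That puts the owner's cost at $1950 + $11256 = $13206 before any cap.
Year-to-date out-of-pocket would reach $0 + $13206 = $13206, above the $8250 maximum, so the owner pays only $8250 − $0 = $8250.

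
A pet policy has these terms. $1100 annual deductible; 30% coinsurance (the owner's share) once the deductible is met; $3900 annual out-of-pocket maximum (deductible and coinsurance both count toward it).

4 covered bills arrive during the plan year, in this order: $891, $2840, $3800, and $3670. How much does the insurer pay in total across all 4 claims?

Claim 1 ($891): fully absorbed by the deductible. Cost to owner: $891. OOP to date $891. Insurer: $891 − $891 = $0.
Claim 2 ($2840): deductible takes $209, $2631 remains; owner's 30% is $789.30. Owner owes $998.30 (running OOP $1889.30). Insurer: $2840 − $998.30 = $1841.70.
Claim 3 ($3800): deductible already satisfied, so owner's share is 30% × $3800 = $1140. Cost to owner: $1140. OOP to date $3029.30. Plan pays $3800 − $1140 = $2660.
Claim 4 ($3670): deductible met; 30% of $3670 = $1101. That would push OOP to $4130.30, over the $3900 cap, so owner pays $3900 − $3029.30 = $870.70. Insurer: $3670 − $870.70 = $2799.30.
Insurer total = bills − owner's total = $11201 − $3900 = $7301.

$7301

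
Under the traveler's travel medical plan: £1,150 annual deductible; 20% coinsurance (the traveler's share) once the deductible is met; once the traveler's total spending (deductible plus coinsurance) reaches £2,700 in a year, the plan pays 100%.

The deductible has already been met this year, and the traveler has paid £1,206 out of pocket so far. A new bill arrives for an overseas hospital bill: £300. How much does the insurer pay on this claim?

The deductible is already satisfied, so the full bill goes to coinsurance.
20% of £300 = £60 falls to the traveler.
Cumulative spending £1,206 + £60 = £1,266 stays under the £2,700 maximum.
Insurer pays the balance: £300 − £60 = £240.

£240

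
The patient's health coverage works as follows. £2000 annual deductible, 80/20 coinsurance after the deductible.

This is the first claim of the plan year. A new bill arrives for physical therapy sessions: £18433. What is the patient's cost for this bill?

£5286.60

The full £2000 deductible is still open; £2000 of this bill applies to it.
The remaining £16433 (= £18433 − £2000) moves to coinsurance.
20% of £16433 = £3286.60 falls to the patient.
Patient responsibility: £2000 + £3286.60 = £5286.60.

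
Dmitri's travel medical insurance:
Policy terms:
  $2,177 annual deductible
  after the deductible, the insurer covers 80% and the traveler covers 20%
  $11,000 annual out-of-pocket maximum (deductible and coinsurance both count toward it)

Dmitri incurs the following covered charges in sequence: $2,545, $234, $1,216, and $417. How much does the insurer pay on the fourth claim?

$333.60

#1 ($2,545): $2,177 to deductible, leaving $368; coinsurance $368 × 20% = $73.60. Traveler owes $2,250.60 (running OOP $2,250.60). Plan pays $2,545 − $2,250.60 = $294.40.
#2 ($234): deductible met; 20% of $234 = $46.80. Cost to traveler: $46.80. OOP to date $2,297.40. Plan pays $234 − $46.80 = $187.20.
#3 ($1,216): deductible met; 20% of $1,216 = $243.20. Traveler owes $243.20 (running OOP $2,540.60). Plan pays $1,216 − $243.20 = $972.80.
#4 ($417): 20% coinsurance on $417 = $83.40. Cost to traveler: $83.40. OOP to date $2,624. Insurer: $417 − $83.40 = $333.60.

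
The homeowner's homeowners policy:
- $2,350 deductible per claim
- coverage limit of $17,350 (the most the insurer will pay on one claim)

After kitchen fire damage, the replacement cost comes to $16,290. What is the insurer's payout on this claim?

Subtract the deductible: $16,290 − $2,350 = $13,940.
$13,940 ≤ $17,350, so the limit doesn't bind; insurer pays $13,940.

$13,940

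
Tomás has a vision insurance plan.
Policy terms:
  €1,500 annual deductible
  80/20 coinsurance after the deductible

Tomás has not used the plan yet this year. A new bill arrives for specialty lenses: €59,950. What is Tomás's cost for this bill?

€13,190

Nothing has been paid toward the €1,500 deductible, so the first €1,500 of this charge is applied there.
The remaining €58,450 (= €59,950 − €1,500) moves to coinsurance.
Member's 20% share of €58,450 is €11,690.
So the member owes €1,500 + €11,690 = €13,190.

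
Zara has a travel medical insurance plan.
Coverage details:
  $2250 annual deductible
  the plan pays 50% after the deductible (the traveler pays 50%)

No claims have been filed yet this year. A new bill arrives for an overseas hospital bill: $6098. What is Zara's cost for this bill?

The full $2250 deductible is still open; $2250 of this bill applies to it.
The remaining $3848 (= $6098 − $2250) moves to coinsurance.
Traveler's 50% share of $3848 is $1924.
Traveler responsibility: $2250 + $1924 = $4174.

$4174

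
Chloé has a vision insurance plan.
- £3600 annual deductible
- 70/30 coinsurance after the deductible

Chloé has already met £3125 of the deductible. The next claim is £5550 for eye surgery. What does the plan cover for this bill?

£3552.50

Deductible still to meet: £3600 − £3125 = £475.
The remaining £5075 (= £5550 − £475) moves to coinsurance.
Member's 30% share of £5075 is £1522.50.
So the member owes £475 + £1522.50 = £1997.50.
The plan picks up £5550 − £1997.50 = £3552.50.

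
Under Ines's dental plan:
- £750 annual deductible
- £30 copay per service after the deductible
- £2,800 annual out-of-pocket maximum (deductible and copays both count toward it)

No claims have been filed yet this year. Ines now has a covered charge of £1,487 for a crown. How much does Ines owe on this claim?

£780

The full £750 deductible is still open; £750 of this bill applies to it.
The remaining £737 (= £1,487 − £750) moves to the copay.
Copay on this service: £30.
Patient responsibility before any cap: £750 + £30 = £780.
Year-to-date out-of-pocket becomes £0 + £780 = £780, still under the £2,800 maximum, so no cap applies.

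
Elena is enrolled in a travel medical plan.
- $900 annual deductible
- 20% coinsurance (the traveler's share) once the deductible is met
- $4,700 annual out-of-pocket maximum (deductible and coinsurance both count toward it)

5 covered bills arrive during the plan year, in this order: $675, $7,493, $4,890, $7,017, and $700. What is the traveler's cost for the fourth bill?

#1 ($675): all of it applies to the deductible. Traveler pays $675; OOP now $675.
#2 ($7,493): $225 to deductible, leaving $7,268; 20% of $7,268 = $1,453.60. Traveler owes $1,678.60 (running OOP $2,353.60).
#3 ($4,890): deductible met; 20% of $4,890 = $978. Traveler owes $978 (running OOP $3,331.60).
#4 ($7,017): deductible already satisfied, so traveler's share is 20% × $7,017 = $1,403.40. Adding that to $3,331.60 gives $4,735, past the $4,700 cap; traveler pays only $4,700 − $3,331.60 = $1,368.40.

$1,368.40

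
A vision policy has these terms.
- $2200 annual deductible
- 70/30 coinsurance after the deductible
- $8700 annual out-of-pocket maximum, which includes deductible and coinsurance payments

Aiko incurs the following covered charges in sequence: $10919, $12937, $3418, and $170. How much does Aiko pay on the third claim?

$3.20

Bill 1, $10919: $2200 finishes the deductible; $8719 goes to coinsurance; coinsurance $8719 × 30% = $2615.70. Member owes $4815.70 (running OOP $4815.70).
Bill 2, $12937: 30% coinsurance on $12937 = $3881.10. Member pays $3881.10; OOP now $8696.80.
Bill 3, $3418: 30% coinsurance on $3418 = $1025.40. OOP would hit $9722.20 > $8700, so the cap limits the member to $8700 − $8696.80 = $3.20.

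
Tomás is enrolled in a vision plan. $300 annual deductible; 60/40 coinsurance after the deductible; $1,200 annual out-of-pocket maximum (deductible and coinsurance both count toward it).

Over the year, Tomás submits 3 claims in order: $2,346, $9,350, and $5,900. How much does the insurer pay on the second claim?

$9,268.40

Claim 1 ($2,346): $300 to deductible, leaving $2,046; member's 40% is $818.40. Member owes $1,118.40 (running OOP $1,118.40). Insurer: $2,346 − $1,118.40 = $1,227.60.
Claim 2 ($9,350): deductible already satisfied, so member's share is 40% × $9,350 = $3,740. That would push OOP to $4,858.40, over the $1,200 cap, so member pays $1,200 − $1,118.40 = $81.60. Plan pays $9,350 − $81.60 = $9,268.40.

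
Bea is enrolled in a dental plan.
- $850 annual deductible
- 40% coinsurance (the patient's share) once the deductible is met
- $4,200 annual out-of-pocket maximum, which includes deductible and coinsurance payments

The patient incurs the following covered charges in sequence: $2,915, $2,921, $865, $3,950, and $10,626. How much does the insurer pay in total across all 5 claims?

Claim 1 — $2,915: deductible takes $850, $2,065 remains; 40% of $2,065 = $826. Patient pays $1,676; OOP now $1,676. Insurer: $2,915 − $1,676 = $1,239.
Claim 2 — $2,921: deductible already satisfied, so patient's share is 40% × $2,921 = $1,168.40. Patient pays $1,168.40; OOP now $2,844.40. Insurer: $2,921 − $1,168.40 = $1,752.60.
Claim 3 — $865: deductible already satisfied, so patient's share is 40% × $865 = $346. Patient pays $346; OOP now $3,190.40. Plan pays $865 − $346 = $519.
Claim 4 — $3,950: deductible met; 40% of $3,950 = $1,580. Adding that to $3,190.40 gives $4,770.40, past the $4,200 cap; patient pays only $4,200 − $3,190.40 = $1,009.60. Insurer: $3,950 − $1,009.60 = $2,940.40.
Claim 5 — $10,626: deductible met; 40% of $10,626 = $4,250.40. Adding that to $4,200 gives $8,450.40, past the $4,200 cap; patient pays only $4,200 − $4,200 = $0. Plan pays $10,626 − $0 = $10,626.
Insurer total: $1,239 + $1,752.60 + $519 + $2,940.40 + $10,626 = $17,077.

$17,077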